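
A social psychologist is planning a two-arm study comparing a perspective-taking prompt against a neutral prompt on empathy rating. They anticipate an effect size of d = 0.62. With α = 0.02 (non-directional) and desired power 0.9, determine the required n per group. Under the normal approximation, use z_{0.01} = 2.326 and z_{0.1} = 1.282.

For two independent groups with equal n: n = 2·((z_{α/2} + z_β) / d)².
z_{α/2} + z_β = 2.326 + 1.282 = 3.608.
n = 2 × (3.608 / 0.62)² = 2 × 5.819² = 2 × 33.86 = 67.7.
Round up to the next whole participant.

n = 68 per group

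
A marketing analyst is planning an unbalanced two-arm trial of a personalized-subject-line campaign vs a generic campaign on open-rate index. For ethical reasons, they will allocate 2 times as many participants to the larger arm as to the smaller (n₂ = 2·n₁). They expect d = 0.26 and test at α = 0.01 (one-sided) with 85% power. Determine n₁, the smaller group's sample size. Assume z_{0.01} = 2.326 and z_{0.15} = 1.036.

With allocation ratio k = n₂/n₁ = 2, Var(x̄₁−x̄₂) = σ²(1/n₁ + 1/(k·n₁)) = σ²·(k+1)/(k·n₁).
So n₁ = (1 + 1/k)·((z_{α} + z_β)/d)² = 1.500 × (3.362/0.26)².
n₁ = 1.500 × 167.20 = 250.8.
Round up: n₁ = 251, giving n₂ = 2 × 251 = 502.

n₁ = 251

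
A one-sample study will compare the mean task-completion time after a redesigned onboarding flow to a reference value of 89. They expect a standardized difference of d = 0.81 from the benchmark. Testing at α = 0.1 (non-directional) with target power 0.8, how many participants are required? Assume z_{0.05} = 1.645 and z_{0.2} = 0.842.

For a one-sample test: n = ((z_{α/2} + z_β) / d)².
z_{α/2} + z_β = 1.645 + 0.842 = 2.487.
n = (2.487 / 0.81)² = 3.070² = 9.43.
Round up.

n = 10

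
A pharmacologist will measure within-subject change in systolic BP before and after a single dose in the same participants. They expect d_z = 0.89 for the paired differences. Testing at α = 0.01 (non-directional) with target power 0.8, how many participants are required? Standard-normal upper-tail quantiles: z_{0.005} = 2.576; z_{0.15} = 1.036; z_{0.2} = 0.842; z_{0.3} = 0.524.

n = 15 pairs

For a paired (one-sample on differences) test: n = ((z_{α/2} + z_β) / d)².
z_{α/2} + z_β = 2.576 + 0.842 = 3.418.
n = (3.418 / 0.89)² = 3.840² = 14.75.
Round up.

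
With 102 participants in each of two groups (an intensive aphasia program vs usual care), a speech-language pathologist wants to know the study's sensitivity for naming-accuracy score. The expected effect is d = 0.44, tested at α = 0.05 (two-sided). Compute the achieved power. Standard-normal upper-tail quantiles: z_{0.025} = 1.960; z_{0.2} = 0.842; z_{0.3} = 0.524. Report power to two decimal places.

For two equal groups, power = Φ(d·√(n/2) − z_{α/2}).
d·√(n/2) = 0.44 × √(102/2) = 0.44 × 7.141 = 3.142.
z_β = 3.142 − 1.960 = 1.182.
Power = Φ(1.182) = 0.881.

power ≈ 0.88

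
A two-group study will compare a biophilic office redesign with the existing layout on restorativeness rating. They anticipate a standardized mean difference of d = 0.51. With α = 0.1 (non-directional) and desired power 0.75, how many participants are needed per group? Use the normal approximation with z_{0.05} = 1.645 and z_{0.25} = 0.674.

n = 42 per group

For two independent groups with equal n: n = 2·((z_{α/2} + z_β) / d)².
z_{α/2} + z_β = 1.645 + 0.674 = 2.319.
n = 2 × (2.319 / 0.51)² = 2 × 4.547² = 2 × 20.68 = 41.4.
Round up to the next whole participant.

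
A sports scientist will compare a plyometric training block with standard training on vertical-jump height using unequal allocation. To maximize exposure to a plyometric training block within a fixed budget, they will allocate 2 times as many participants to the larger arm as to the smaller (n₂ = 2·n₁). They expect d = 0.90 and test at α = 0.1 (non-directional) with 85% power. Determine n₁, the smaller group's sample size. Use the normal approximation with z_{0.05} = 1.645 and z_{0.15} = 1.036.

n₁ = 14

With allocation ratio k = n₂/n₁ = 2, Var(x̄₁−x̄₂) = σ²(1/n₁ + 1/(k·n₁)) = σ²·(k+1)/(k·n₁).
So n₁ = (1 + 1/k)·((z_{α/2} + z_β)/d)² = 1.500 × (2.681/0.90)².
n₁ = 1.500 × 8.87 = 13.3.
Round up: n₁ = 14, giving n₂ = 2 × 14 = 28.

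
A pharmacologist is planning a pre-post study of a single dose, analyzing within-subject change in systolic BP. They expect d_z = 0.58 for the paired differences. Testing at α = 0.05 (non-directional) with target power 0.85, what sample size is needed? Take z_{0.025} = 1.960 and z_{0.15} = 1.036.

For a paired (one-sample on differences) test: n = ((z_{α/2} + z_β) / d)².
z_{α/2} + z_β = 1.960 + 1.036 = 2.996.
n = (2.996 / 0.58)² = 5.166² = 26.68.
Round up.

n = 27 pairs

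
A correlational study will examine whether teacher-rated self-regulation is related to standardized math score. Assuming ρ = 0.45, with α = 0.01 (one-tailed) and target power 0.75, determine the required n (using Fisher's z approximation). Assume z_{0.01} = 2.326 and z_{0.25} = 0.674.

Fisher's z: C = ½·ln((1+r)/(1−r)) = ½·ln(2.6364) = 0.4847.
n = ((z_{α} + z_β)/C)² + 3.
(2.326 + 0.674) / 0.4847 = 3.000 / 0.4847 = 6.189.
n = 6.189² + 3 = 38.31 + 3 = 41.3.
Round up.

n = 42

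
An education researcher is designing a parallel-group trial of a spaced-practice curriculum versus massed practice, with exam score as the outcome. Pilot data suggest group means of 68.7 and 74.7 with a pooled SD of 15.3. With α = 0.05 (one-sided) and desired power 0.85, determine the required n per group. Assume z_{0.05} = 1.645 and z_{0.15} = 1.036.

n = 94 per group

Cohen's d = |M₁ − M₂| / SD_pooled = |68.7 − 74.7| / 15.3 = 6.0 / 15.3 = 0.392.
For two independent groups with equal n: n = 2·((z_{α} + z_β) / d)².
z_{α} + z_β = 1.645 + 1.036 = 2.681.
n = 2 × (2.681 / 0.392)² = 2 × 6.839² = 2 × 46.78 = 93.6.
Round up to the next whole participant.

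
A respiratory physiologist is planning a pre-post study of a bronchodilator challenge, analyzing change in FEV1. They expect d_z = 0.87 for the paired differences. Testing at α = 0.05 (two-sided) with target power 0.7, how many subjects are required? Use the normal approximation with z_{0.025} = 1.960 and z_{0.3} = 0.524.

For a paired (one-sample on differences) test: n = ((z_{α/2} + z_β) / d)².
z_{α/2} + z_β = 1.960 + 0.524 = 2.484.
n = (2.484 / 0.87)² = 2.855² = 8.15.
Round up.

n = 9 pairs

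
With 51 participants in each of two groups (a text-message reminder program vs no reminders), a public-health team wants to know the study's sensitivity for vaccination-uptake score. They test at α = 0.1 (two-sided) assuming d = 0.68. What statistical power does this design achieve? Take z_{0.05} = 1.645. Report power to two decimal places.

For two equal groups, power = Φ(d·√(n/2) − z_{α/2}).
d·√(n/2) = 0.68 × √(51/2) = 0.68 × 5.050 = 3.434.
z_β = 3.434 − 1.645 = 1.789.
Power = Φ(1.789) = 0.963.

power ≈ 0.96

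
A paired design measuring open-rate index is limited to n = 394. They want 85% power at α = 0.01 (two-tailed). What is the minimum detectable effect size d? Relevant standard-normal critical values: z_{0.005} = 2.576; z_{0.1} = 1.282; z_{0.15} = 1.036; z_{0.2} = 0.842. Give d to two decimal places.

For a single sample (or paired design) of n = 394: d_min = (z_{α/2} + z_β)/√n.
z-sum = 2.576 + 1.036 = 3.612.
d_min = 3.612 / √394 = 3.612 / 19.849 = 0.182.

d_min ≈ 0.18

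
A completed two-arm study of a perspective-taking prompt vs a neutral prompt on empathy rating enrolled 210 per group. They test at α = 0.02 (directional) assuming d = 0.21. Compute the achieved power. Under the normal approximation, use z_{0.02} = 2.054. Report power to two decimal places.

power ≈ 0.54

For two equal groups, power = Φ(d·√(n/2) − z_{α}).
d·√(n/2) = 0.21 × √(210/2) = 0.21 × 10.247 = 2.152.
z_β = 2.152 − 2.054 = 0.098.
Power = Φ(0.098) = 0.539.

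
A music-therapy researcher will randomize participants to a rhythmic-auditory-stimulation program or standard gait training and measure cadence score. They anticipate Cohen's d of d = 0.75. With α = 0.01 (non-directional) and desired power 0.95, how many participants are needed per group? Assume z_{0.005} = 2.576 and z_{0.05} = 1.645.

For two independent groups with equal n: n = 2·((z_{α/2} + z_β) / d)².
z_{α/2} + z_β = 2.576 + 1.645 = 4.221.
n = 2 × (4.221 / 0.75)² = 2 × 5.628² = 2 × 31.67 = 63.3.
Round up to the next whole participant.

n = 64 per group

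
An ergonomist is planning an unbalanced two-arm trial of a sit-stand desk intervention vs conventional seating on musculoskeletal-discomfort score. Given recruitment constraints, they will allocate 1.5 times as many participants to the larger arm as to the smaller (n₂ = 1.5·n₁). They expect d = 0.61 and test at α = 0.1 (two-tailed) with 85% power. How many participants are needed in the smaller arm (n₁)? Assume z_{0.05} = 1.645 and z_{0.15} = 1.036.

With allocation ratio k = n₂/n₁ = 1.5, Var(x̄₁−x̄₂) = σ²(1/n₁ + 1/(k·n₁)) = σ²·(k+1)/(k·n₁).
So n₁ = (1 + 1/k)·((z_{α/2} + z_β)/d)² = 1.667 × (2.681/0.61)².
n₁ = 1.667 × 19.32 = 32.2.
Round up: n₁ = 33, giving n₂ = ⌈1.5 × 33⌉ = ⌈49.5⌉ = 50.

n₁ = 33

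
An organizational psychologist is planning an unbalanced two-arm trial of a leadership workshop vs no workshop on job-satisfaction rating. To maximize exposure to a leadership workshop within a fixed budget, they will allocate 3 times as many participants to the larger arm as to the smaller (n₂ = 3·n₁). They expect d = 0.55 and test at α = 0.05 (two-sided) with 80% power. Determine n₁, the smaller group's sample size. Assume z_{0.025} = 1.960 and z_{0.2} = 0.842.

With allocation ratio k = n₂/n₁ = 3, Var(x̄₁−x̄₂) = σ²(1/n₁ + 1/(k·n₁)) = σ²·(k+1)/(k·n₁).
So n₁ = (1 + 1/k)·((z_{α/2} + z_β)/d)² = 1.333 × (2.802/0.55)².
n₁ = 1.333 × 25.95 = 34.6.
Round up: n₁ = 35, giving n₂ = 3 × 35 = 105.

n₁ = 35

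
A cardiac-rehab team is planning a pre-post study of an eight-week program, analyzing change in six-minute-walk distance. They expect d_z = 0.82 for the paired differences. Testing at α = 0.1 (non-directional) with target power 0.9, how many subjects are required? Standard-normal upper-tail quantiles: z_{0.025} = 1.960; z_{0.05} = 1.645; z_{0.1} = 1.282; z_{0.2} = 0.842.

n = 13 pairs

For a paired (one-sample on differences) test: n = ((z_{α/2} + z_β) / d)².
z_{α/2} + z_β = 1.645 + 1.282 = 2.927.
n = (2.927 / 0.82)² = 3.570² = 12.74.
Round up.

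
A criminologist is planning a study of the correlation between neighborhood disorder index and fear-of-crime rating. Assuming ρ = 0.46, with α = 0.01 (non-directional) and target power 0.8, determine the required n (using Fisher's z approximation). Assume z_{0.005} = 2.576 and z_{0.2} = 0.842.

Fisher's z: C = ½·ln((1+r)/(1−r)) = ½·ln(2.7037) = 0.4973.
n = ((z_{α/2} + z_β)/C)² + 3.
(2.576 + 0.842) / 0.4973 = 3.418 / 0.4973 = 6.873.
n = 6.873² + 3 = 47.24 + 3 = 50.2.
Round up.

n = 51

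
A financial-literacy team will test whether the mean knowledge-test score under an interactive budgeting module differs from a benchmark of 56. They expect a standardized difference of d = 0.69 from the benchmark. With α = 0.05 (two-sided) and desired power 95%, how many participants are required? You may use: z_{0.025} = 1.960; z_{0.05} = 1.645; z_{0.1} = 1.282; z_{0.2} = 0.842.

n = 28

For a one-sample test: n = ((z_{α/2} + z_β) / d)².
z_{α/2} + z_β = 1.960 + 1.645 = 3.605.
n = (3.605 / 0.69)² = 5.225² = 27.30.
Round up.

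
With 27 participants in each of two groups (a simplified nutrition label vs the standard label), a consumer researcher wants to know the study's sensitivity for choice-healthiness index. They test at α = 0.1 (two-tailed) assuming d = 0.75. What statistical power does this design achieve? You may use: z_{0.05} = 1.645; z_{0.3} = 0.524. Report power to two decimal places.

For two equal groups, power = Φ(d·√(n/2) − z_{α/2}).
d·√(n/2) = 0.75 × √(27/2) = 0.75 × 3.674 = 2.756.
z_β = 2.756 − 1.645 = 1.111.
Power = Φ(1.111) = 0.867.

power ≈ 0.87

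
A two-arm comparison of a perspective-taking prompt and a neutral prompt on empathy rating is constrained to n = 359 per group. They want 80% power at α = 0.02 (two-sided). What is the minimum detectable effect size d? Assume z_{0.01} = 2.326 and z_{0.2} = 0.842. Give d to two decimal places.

For two independent groups of n = 359 each: d_min = (z_{α/2} + z_β)·√(2/n).
z-sum = 2.326 + 0.842 = 3.168.
d_min = 3.168 × √(2/359) = 3.168 × 0.0746 = 0.236.

d_min ≈ 0.24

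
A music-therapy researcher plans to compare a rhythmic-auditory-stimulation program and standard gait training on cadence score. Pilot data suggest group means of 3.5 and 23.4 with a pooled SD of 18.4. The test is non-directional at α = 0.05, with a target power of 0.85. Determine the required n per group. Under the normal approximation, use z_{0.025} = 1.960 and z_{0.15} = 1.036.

Cohen's d = |M₁ − M₂| / SD_pooled = |3.5 − 23.4| / 18.4 = 19.9 / 18.4 = 1.082.
For two independent groups with equal n: n = 2·((z_{α/2} + z_β) / d)².
z_{α/2} + z_β = 1.960 + 1.036 = 2.996.
n = 2 × (2.996 / 1.082)² = 2 × 2.769² = 2 × 7.67 = 15.3.
Round up to the next whole participant.

n = 16 per group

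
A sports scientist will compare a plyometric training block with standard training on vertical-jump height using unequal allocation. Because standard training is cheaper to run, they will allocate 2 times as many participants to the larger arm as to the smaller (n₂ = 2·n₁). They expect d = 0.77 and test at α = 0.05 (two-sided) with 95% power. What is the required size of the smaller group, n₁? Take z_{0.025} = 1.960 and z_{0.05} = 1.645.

With allocation ratio k = n₂/n₁ = 2, Var(x̄₁−x̄₂) = σ²(1/n₁ + 1/(k·n₁)) = σ²·(k+1)/(k·n₁).
So n₁ = (1 + 1/k)·((z_{α/2} + z_β)/d)² = 1.500 × (3.605/0.77)².
n₁ = 1.500 × 21.92 = 32.9.
Round up: n₁ = 33, giving n₂ = 2 × 33 = 66.

n₁ = 33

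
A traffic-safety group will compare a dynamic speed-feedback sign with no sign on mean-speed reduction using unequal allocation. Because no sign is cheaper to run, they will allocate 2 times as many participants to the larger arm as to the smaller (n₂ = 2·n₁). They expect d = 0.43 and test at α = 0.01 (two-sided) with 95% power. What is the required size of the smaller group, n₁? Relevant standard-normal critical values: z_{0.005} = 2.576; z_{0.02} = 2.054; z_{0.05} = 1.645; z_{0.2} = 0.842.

n₁ = 145

With allocation ratio k = n₂/n₁ = 2, Var(x̄₁−x̄₂) = σ²(1/n₁ + 1/(k·n₁)) = σ²·(k+1)/(k·n₁).
So n₁ = (1 + 1/k)·((z_{α/2} + z_β)/d)² = 1.500 × (4.221/0.43)².
n₁ = 1.500 × 96.36 = 144.5.
Round up: n₁ = 145, giving n₂ = 2 × 145 = 290.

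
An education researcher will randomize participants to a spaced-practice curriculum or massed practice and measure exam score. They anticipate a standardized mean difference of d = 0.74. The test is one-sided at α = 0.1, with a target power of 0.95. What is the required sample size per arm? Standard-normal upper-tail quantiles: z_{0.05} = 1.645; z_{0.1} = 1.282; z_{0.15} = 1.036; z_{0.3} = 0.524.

For two independent groups with equal n: n = 2·((z_{α} + z_β) / d)².
z_{α} + z_β = 1.282 + 1.645 = 2.927.
n = 2 × (2.927 / 0.74)² = 2 × 3.955² = 2 × 15.65 = 31.3.
Round up to the next whole participant.

n = 32 per group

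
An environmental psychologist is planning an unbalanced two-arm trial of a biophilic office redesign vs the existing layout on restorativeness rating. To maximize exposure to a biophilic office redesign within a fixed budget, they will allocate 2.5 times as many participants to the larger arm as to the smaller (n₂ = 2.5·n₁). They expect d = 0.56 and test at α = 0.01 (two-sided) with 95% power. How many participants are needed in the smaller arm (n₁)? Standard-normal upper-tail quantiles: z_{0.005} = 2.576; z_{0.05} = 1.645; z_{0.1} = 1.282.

With allocation ratio k = n₂/n₁ = 2.5, Var(x̄₁−x̄₂) = σ²(1/n₁ + 1/(k·n₁)) = σ²·(k+1)/(k·n₁).
So n₁ = (1 + 1/k)·((z_{α/2} + z_β)/d)² = 1.400 × (4.221/0.56)².
n₁ = 1.400 × 56.81 = 79.5.
Round up: n₁ = 80, giving n₂ = 2.5 × 80 = 200.

n₁ = 80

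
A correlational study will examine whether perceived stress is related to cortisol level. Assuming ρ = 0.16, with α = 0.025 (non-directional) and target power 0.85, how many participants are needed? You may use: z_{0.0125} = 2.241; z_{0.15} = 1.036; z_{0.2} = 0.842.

Fisher's z: C = ½·ln((1+r)/(1−r)) = ½·ln(1.3810) = 0.1614.
n = ((z_{α/2} + z_β)/C)² + 3.
(2.241 + 1.036) / 0.1614 = 3.277 / 0.1614 = 20.304.
n = 20.304² + 3 = 412.24 + 3 = 415.2.
Round up.

n = 416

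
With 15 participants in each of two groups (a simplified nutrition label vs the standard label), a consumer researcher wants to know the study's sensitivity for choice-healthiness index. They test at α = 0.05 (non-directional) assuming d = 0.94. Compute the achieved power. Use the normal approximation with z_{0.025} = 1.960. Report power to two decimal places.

For two equal groups, power = Φ(d·√(n/2) − z_{α/2}).
d·√(n/2) = 0.94 × √(15/2) = 0.94 × 2.739 = 2.574.
z_β = 2.574 − 1.960 = 0.614.
Power = Φ(0.614) = 0.730.

power ≈ 0.73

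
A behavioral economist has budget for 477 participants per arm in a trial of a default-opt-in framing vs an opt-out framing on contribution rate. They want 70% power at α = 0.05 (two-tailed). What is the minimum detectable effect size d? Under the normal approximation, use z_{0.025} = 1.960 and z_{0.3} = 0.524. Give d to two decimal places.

For two independent groups of n = 477 each: d_min = (z_{α/2} + z_β)·√(2/n).
z-sum = 1.960 + 0.524 = 2.484.
d_min = 2.484 × √(2/477) = 2.484 × 0.0648 = 0.161.

d_min ≈ 0.16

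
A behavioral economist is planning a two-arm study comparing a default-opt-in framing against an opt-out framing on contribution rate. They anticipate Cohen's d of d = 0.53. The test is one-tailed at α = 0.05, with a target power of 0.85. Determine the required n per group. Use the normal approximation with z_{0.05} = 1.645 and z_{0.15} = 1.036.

n = 52 per group

For two independent groups with equal n: n = 2·((z_{α} + z_β) / d)².
z_{α} + z_β = 1.645 + 1.036 = 2.681.
n = 2 × (2.681 / 0.53)² = 2 × 5.058² = 2 × 25.59 = 51.2.
Round up to the next whole participant.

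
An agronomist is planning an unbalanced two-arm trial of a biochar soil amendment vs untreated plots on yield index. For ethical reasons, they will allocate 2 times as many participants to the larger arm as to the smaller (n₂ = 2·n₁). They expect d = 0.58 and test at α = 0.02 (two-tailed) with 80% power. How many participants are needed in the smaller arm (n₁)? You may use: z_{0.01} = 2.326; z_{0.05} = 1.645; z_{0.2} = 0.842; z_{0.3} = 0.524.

With allocation ratio k = n₂/n₁ = 2, Var(x̄₁−x̄₂) = σ²(1/n₁ + 1/(k·n₁)) = σ²·(k+1)/(k·n₁).
So n₁ = (1 + 1/k)·((z_{α/2} + z_β)/d)² = 1.500 × (3.168/0.58)².
n₁ = 1.500 × 29.83 = 44.8.
Round up: n₁ = 45, giving n₂ = 2 × 45 = 90.

n₁ = 45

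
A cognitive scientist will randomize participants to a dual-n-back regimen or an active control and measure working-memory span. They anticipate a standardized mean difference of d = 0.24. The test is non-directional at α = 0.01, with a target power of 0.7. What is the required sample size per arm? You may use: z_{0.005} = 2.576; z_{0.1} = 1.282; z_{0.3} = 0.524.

For two independent groups with equal n: n = 2·((z_{α/2} + z_β) / d)².
z_{α/2} + z_β = 2.576 + 0.524 = 3.100.
n = 2 × (3.100 / 0.24)² = 2 × 12.917² = 2 × 166.84 = 333.7.
Round up to the next whole participant.

n = 334 per group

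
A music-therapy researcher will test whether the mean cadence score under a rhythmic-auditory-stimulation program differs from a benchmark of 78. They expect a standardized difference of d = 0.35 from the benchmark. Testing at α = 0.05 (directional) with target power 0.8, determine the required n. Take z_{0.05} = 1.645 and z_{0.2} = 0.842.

For a one-sample test: n = ((z_{α} + z_β) / d)².
z_{α} + z_β = 1.645 + 0.842 = 2.487.
n = (2.487 / 0.35)² = 7.106² = 50.49.
Round up.

n = 51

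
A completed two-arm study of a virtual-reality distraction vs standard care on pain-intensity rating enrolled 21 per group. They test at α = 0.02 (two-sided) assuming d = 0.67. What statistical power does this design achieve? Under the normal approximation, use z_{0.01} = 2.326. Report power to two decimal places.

power ≈ 0.44

For two equal groups, power = Φ(d·√(n/2) − z_{α/2}).
d·√(n/2) = 0.67 × √(21/2) = 0.67 × 3.240 = 2.171.
z_β = 2.171 − 2.326 = -0.155.
Power = Φ(-0.155) = 0.438.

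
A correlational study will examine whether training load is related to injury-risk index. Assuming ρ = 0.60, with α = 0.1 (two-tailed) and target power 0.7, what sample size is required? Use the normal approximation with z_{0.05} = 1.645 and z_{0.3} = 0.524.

Fisher's z: C = ½·ln((1+r)/(1−r)) = ½·ln(4.0000) = 0.6931.
n = ((z_{α/2} + z_β)/C)² + 3.
(1.645 + 0.524) / 0.6931 = 2.169 / 0.6931 = 3.129.
n = 3.129² + 3 = 9.79 + 3 = 12.8.
Round up.

n = 13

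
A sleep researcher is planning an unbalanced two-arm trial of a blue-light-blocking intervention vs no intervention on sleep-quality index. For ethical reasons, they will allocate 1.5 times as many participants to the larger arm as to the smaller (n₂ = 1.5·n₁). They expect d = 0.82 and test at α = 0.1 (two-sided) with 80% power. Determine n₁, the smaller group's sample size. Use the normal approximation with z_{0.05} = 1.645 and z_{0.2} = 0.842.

With allocation ratio k = n₂/n₁ = 1.5, Var(x̄₁−x̄₂) = σ²(1/n₁ + 1/(k·n₁)) = σ²·(k+1)/(k·n₁).
So n₁ = (1 + 1/k)·((z_{α/2} + z_β)/d)² = 1.667 × (2.487/0.82)².
n₁ = 1.667 × 9.20 = 15.3.
Round up: n₁ = 16, giving n₂ = 1.5 × 16 = 24.

n₁ = 16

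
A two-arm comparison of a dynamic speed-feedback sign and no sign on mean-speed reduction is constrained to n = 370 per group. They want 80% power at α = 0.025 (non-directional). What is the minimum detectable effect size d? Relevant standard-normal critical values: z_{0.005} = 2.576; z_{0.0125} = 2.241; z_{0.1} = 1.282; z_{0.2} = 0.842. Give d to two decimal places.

For two independent groups of n = 370 each: d_min = (z_{α/2} + z_β)·√(2/n).
z-sum = 2.241 + 0.842 = 3.083.
d_min = 3.083 × √(2/370) = 3.083 × 0.0735 = 0.227.

d_min ≈ 0.23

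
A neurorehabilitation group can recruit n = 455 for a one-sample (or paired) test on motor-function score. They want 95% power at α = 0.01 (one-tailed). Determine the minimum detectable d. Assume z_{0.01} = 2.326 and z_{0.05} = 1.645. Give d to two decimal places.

For a single sample (or paired design) of n = 455: d_min = (z_{α} + z_β)/√n.
z-sum = 2.326 + 1.645 = 3.971.
d_min = 3.971 / √455 = 3.971 / 21.331 = 0.186.

d_min ≈ 0.19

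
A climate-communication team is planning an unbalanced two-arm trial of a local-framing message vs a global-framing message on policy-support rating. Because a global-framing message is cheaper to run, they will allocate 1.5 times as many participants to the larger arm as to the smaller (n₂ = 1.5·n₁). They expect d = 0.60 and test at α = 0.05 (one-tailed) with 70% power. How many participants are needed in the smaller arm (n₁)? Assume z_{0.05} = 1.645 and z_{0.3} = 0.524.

With allocation ratio k = n₂/n₁ = 1.5, Var(x̄₁−x̄₂) = σ²(1/n₁ + 1/(k·n₁)) = σ²·(k+1)/(k·n₁).
So n₁ = (1 + 1/k)·((z_{α} + z_β)/d)² = 1.667 × (2.169/0.60)².
n₁ = 1.667 × 13.07 = 21.8.
Round up: n₁ = 22, giving n₂ = 1.5 × 22 = 33.

n₁ = 22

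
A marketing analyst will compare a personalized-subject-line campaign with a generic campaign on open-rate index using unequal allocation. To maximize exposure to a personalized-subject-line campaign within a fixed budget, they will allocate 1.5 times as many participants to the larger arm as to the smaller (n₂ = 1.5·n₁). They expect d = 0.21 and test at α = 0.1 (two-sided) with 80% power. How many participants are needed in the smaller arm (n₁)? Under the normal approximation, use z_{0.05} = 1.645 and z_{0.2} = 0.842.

With allocation ratio k = n₂/n₁ = 1.5, Var(x̄₁−x̄₂) = σ²(1/n₁ + 1/(k·n₁)) = σ²·(k+1)/(k·n₁).
So n₁ = (1 + 1/k)·((z_{α/2} + z_β)/d)² = 1.667 × (2.487/0.21)².
n₁ = 1.667 × 140.25 = 233.8.
Round up: n₁ = 234, giving n₂ = 1.5 × 234 = 351.

n₁ = 234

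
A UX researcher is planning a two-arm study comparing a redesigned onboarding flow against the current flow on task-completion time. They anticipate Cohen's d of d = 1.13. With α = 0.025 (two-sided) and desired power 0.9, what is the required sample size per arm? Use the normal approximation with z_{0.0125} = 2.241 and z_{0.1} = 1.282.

For two independent groups with equal n: n = 2·((z_{α/2} + z_β) / d)².
z_{α/2} + z_β = 2.241 + 1.282 = 3.523.
n = 2 × (3.523 / 1.13)² = 2 × 3.118² = 2 × 9.72 = 19.4.
Round up to the next whole participant.

n = 20 per group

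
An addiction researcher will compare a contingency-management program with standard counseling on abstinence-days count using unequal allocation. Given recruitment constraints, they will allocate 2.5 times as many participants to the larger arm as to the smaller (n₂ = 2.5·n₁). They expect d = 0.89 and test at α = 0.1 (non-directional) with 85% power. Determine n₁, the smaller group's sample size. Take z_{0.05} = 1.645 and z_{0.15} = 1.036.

n₁ = 13

With allocation ratio k = n₂/n₁ = 2.5, Var(x̄₁−x̄₂) = σ²(1/n₁ + 1/(k·n₁)) = σ²·(k+1)/(k·n₁).
So n₁ = (1 + 1/k)·((z_{α/2} + z_β)/d)² = 1.400 × (2.681/0.89)².
n₁ = 1.400 × 9.07 = 12.7.
Round up: n₁ = 13, giving n₂ = ⌈2.5 × 13⌉ = ⌈32.5⌉ = 33.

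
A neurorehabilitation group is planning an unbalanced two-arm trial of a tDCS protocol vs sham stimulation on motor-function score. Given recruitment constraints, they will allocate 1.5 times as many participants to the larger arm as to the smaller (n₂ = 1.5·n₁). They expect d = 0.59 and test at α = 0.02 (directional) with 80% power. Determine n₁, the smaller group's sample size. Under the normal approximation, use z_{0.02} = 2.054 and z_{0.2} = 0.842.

n₁ = 41

With allocation ratio k = n₂/n₁ = 1.5, Var(x̄₁−x̄₂) = σ²(1/n₁ + 1/(k·n₁)) = σ²·(k+1)/(k·n₁).
So n₁ = (1 + 1/k)·((z_{α} + z_β)/d)² = 1.667 × (2.896/0.59)².
n₁ = 1.667 × 24.09 = 40.2.
Round up: n₁ = 41, giving n₂ = ⌈1.5 × 41⌉ = ⌈61.5⌉ = 62.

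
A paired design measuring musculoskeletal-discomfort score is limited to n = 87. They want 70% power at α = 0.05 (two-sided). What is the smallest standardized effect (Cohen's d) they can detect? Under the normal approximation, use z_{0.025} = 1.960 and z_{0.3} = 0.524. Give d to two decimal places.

For a single sample (or paired design) of n = 87: d_min = (z_{α/2} + z_β)/√n.
z-sum = 1.960 + 0.524 = 2.484.
d_min = 2.484 / √87 = 2.484 / 9.327 = 0.266.

d_min ≈ 0.27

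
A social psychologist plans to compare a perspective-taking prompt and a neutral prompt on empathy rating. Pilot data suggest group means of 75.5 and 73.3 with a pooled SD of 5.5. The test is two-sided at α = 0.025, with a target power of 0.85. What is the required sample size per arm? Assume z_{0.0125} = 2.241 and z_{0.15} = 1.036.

n = 135 per group

Cohen's d = |M₁ − M₂| / SD_pooled = |75.5 − 73.3| / 5.5 = 2.2 / 5.5 = 0.400.
For two independent groups with equal n: n = 2·((z_{α/2} + z_β) / d)².
z_{α/2} + z_β = 2.241 + 1.036 = 3.277.
n = 2 × (3.277 / 0.400)² = 2 × 8.192² = 2 × 67.12 = 134.2.
Round up to the next whole participant.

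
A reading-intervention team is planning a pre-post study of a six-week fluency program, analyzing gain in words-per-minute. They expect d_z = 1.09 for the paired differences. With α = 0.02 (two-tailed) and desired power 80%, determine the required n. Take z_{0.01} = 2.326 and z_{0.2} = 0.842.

n = 9 pairs

For a paired (one-sample on differences) test: n = ((z_{α/2} + z_β) / d)².
z_{α/2} + z_β = 2.326 + 0.842 = 3.168.
n = (3.168 / 1.09)² = 2.906² = 8.45.
Round up.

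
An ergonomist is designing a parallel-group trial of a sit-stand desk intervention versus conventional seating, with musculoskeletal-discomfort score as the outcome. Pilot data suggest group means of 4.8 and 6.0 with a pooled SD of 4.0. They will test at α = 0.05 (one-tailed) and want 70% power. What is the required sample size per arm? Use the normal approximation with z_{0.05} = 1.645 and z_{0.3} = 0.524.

n = 105 per group

Cohen's d = |M₁ − M₂| / SD_pooled = |4.8 − 6.0| / 4.0 = 1.2 / 4.0 = 0.300.
For two independent groups with equal n: n = 2·((z_{α} + z_β) / d)².
z_{α} + z_β = 1.645 + 0.524 = 2.169.
n = 2 × (2.169 / 0.300)² = 2 × 7.230² = 2 × 52.27 = 104.5.
Round up to the next whole participant.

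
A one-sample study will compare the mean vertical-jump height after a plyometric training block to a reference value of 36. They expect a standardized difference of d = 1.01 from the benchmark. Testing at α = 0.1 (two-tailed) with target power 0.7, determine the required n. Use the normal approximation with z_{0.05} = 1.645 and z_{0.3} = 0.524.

n = 5

For a one-sample test: n = ((z_{α/2} + z_β) / d)².
z_{α/2} + z_β = 1.645 + 0.524 = 2.169.
n = (2.169 / 1.01)² = 2.148² = 4.61.
Round up.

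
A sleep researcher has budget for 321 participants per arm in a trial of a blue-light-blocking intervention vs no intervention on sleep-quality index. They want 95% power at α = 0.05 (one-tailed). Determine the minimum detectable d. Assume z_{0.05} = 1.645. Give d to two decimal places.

d_min ≈ 0.26

For two independent groups of n = 321 each: d_min = (z_{α} + z_β)·√(2/n).
z-sum = 1.645 + 1.645 = 3.290.
d_min = 3.290 × √(2/321) = 3.290 × 0.0789 = 0.260.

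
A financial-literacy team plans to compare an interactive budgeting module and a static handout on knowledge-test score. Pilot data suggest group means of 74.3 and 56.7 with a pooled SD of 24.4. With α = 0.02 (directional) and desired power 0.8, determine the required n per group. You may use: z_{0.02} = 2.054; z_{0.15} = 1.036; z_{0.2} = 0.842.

Cohen's d = |M₁ − M₂| / SD_pooled = |74.3 − 56.7| / 24.4 = 17.6 / 24.4 = 0.721.
For two independent groups with equal n: n = 2·((z_{α} + z_β) / d)².
z_{α} + z_β = 2.054 + 0.842 = 2.896.
n = 2 × (2.896 / 0.721)² = 2 × 4.017² = 2 × 16.13 = 32.3.
Round up to the next whole participant.

n = 33 per group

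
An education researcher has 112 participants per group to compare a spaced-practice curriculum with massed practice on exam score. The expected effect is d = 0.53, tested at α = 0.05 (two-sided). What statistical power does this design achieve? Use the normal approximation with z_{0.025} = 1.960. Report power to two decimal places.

For two equal groups, power = Φ(d·√(n/2) − z_{α/2}).
d·√(n/2) = 0.53 × √(112/2) = 0.53 × 7.483 = 3.966.
z_β = 3.966 − 1.960 = 2.006.
Power = Φ(2.006) = 0.978.

power ≈ 0.98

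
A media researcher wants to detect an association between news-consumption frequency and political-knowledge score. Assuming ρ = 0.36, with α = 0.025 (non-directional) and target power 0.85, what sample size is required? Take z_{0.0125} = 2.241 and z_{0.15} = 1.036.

n = 79

Fisher's z: C = ½·ln((1+r)/(1−r)) = ½·ln(2.1250) = 0.3769.
n = ((z_{α/2} + z_β)/C)² + 3.
(2.241 + 1.036) / 0.3769 = 3.277 / 0.3769 = 8.695.
n = 8.695² + 3 = 75.60 + 3 = 78.6.
Round up.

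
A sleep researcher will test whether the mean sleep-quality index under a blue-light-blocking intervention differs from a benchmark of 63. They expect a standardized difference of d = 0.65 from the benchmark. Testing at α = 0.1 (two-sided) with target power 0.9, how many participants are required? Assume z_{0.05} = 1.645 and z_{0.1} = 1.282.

n = 21

For a one-sample test: n = ((z_{α/2} + z_β) / d)².
z_{α/2} + z_β = 1.645 + 1.282 = 2.927.
n = (2.927 / 0.65)² = 4.503² = 20.28.
Round up.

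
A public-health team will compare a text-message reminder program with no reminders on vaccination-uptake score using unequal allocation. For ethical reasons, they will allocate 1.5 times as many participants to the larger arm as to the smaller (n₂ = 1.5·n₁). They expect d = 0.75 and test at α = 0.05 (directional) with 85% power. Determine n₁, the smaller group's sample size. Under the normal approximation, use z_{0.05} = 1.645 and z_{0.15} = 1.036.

With allocation ratio k = n₂/n₁ = 1.5, Var(x̄₁−x̄₂) = σ²(1/n₁ + 1/(k·n₁)) = σ²·(k+1)/(k·n₁).
So n₁ = (1 + 1/k)·((z_{α} + z_β)/d)² = 1.667 × (2.681/0.75)².
n₁ = 1.667 × 12.78 = 21.3.
Round up: n₁ = 22, giving n₂ = 1.5 × 22 = 33.

n₁ = 22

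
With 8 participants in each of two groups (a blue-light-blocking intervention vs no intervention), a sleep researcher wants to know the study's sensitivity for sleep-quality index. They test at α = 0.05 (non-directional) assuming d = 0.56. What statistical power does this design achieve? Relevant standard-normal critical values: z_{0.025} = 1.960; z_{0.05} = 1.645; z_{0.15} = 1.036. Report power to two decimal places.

For two equal groups, power = Φ(d·√(n/2) − z_{α/2}).
d·√(n/2) = 0.56 × √(8/2) = 0.56 × 2.000 = 1.120.
z_β = 1.120 − 1.960 = -0.840.
Power = Φ(-0.840) = 0.200.

power ≈ 0.20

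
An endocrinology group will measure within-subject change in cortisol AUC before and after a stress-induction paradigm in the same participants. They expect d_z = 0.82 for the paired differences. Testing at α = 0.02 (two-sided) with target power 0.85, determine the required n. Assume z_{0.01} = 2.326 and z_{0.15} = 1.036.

n = 17 pairs

For a paired (one-sample on differences) test: n = ((z_{α/2} + z_β) / d)².
z_{α/2} + z_β = 2.326 + 1.036 = 3.362.
n = (3.362 / 0.82)² = 4.100² = 16.81.
Round up.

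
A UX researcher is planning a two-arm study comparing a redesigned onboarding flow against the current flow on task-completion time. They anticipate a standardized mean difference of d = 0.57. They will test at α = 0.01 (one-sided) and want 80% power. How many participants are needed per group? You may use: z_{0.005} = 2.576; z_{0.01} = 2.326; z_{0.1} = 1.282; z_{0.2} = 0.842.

n = 62 per group

For two independent groups with equal n: n = 2·((z_{α} + z_β) / d)².
z_{α} + z_β = 2.326 + 0.842 = 3.168.
n = 2 × (3.168 / 0.57)² = 2 × 5.558² = 2 × 30.89 = 61.8.
Round up to the next whole participant.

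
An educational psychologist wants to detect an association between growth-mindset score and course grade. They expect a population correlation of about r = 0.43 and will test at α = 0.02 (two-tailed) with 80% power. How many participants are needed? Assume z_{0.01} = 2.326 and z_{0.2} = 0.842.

n = 51

Fisher's z: C = ½·ln((1+r)/(1−r)) = ½·ln(2.5088) = 0.4599.
n = ((z_{α/2} + z_β)/C)² + 3.
(2.326 + 0.842) / 0.4599 = 3.168 / 0.4599 = 6.888.
n = 6.888² + 3 = 47.45 + 3 = 50.5.
Round up.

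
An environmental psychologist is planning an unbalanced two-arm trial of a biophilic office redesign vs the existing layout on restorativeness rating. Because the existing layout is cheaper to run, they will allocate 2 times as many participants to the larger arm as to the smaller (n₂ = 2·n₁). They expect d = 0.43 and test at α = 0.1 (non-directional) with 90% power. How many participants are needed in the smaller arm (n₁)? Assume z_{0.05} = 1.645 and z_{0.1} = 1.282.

With allocation ratio k = n₂/n₁ = 2, Var(x̄₁−x̄₂) = σ²(1/n₁ + 1/(k·n₁)) = σ²·(k+1)/(k·n₁).
So n₁ = (1 + 1/k)·((z_{α/2} + z_β)/d)² = 1.500 × (2.927/0.43)².
n₁ = 1.500 × 46.33 = 69.5.
Round up: n₁ = 70, giving n₂ = 2 × 70 = 140.

n₁ = 70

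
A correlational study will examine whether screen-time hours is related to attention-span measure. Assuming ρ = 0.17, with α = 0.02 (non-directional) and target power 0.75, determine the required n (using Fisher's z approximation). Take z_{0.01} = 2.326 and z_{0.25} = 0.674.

Fisher's z: C = ½·ln((1+r)/(1−r)) = ½·ln(1.4096) = 0.1717.
n = ((z_{α/2} + z_β)/C)² + 3.
(2.326 + 0.674) / 0.1717 = 3.000 / 0.1717 = 17.472.
n = 17.472² + 3 = 305.28 + 3 = 308.3.
Round up.

n = 309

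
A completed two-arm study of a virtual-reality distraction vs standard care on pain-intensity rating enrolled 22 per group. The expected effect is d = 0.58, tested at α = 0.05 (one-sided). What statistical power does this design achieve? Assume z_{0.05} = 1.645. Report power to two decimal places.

For two equal groups, power = Φ(d·√(n/2) − z_{α}).
d·√(n/2) = 0.58 × √(22/2) = 0.58 × 3.317 = 1.924.
z_β = 1.924 − 1.645 = 0.279.
Power = Φ(0.279) = 0.610.

power ≈ 0.61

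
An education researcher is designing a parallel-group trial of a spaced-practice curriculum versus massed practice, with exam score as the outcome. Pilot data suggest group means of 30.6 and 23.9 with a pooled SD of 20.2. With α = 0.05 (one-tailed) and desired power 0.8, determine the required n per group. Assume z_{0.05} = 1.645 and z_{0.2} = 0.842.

n = 113 per group

Cohen's d = |M₁ − M₂| / SD_pooled = |30.6 − 23.9| / 20.2 = 6.7 / 20.2 = 0.332.
For two independent groups with equal n: n = 2·((z_{α} + z_β) / d)².
z_{α} + z_β = 1.645 + 0.842 = 2.487.
n = 2 × (2.487 / 0.332)² = 2 × 7.491² = 2 × 56.11 = 112.2.
Round up to the next whole participant.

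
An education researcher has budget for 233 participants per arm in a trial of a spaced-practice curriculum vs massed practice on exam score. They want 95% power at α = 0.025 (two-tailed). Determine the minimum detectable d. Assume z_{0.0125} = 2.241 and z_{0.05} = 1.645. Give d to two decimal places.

For two independent groups of n = 233 each: d_min = (z_{α/2} + z_β)·√(2/n).
z-sum = 2.241 + 1.645 = 3.886.
d_min = 3.886 × √(2/233) = 3.886 × 0.0926 = 0.360.

d_min ≈ 0.36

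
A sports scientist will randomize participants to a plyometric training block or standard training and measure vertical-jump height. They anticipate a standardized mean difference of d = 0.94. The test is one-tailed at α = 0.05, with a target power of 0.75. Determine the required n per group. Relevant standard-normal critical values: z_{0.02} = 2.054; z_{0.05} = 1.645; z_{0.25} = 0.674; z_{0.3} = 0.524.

n = 13 per group

For two independent groups with equal n: n = 2·((z_{α} + z_β) / d)².
z_{α} + z_β = 1.645 + 0.674 = 2.319.
n = 2 × (2.319 / 0.94)² = 2 × 2.467² = 2 × 6.09 = 12.2.
Round up to the next whole participant.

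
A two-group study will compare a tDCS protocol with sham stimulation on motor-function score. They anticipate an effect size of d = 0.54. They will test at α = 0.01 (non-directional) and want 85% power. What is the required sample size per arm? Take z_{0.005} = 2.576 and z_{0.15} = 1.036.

n = 90 per group

For two independent groups with equal n: n = 2·((z_{α/2} + z_β) / d)².
z_{α/2} + z_β = 2.576 + 1.036 = 3.612.
n = 2 × (3.612 / 0.54)² = 2 × 6.689² = 2 × 44.74 = 89.5.
Round up to the next whole participant.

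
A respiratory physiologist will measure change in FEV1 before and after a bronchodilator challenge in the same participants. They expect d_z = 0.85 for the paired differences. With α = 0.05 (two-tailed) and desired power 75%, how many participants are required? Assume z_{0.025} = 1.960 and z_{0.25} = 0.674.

For a paired (one-sample on differences) test: n = ((z_{α/2} + z_β) / d)².
z_{α/2} + z_β = 1.960 + 0.674 = 2.634.
n = (2.634 / 0.85)² = 3.099² = 9.60.
Round up.

n = 10 pairs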